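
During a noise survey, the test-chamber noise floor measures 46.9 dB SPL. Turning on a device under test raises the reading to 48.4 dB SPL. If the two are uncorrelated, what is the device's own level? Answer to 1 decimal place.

43.1 dB SPL

Subtract intensities: L_src = 10·log₁₀(10^(L_total/10) − 10^(L_bg/10)).
L_src = 10·log₁₀(10^(48.4/10) − 10^(46.9/10)) = 10·log₁₀(20210) = 43.1 dB SPL.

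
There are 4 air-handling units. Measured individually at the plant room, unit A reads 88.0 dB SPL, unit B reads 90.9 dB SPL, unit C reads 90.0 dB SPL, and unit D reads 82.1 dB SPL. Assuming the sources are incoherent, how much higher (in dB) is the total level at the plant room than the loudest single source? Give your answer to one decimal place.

Uncorrelated sources add in intensity (power), not in dB.
L_total = 10·log₁₀(10^(88.0/10) + 10^(90.9/10) + 10^(90.0/10) + 10^(82.1/10)) = 94.80 dB SPL.
Excess over the loudest (90.9 dB): 94.80 − 90.9 = 3.9 dB.

3.9 dB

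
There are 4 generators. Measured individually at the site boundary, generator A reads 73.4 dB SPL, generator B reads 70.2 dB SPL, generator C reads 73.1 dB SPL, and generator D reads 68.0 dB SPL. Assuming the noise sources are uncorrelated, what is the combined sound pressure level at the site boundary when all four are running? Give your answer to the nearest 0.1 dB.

77.7 dB SPL

Uncorrelated sources add in intensity (power), not in dB.
L_total = 10·log₁₀(10^(73.4/10) + 10^(70.2/10) + 10^(73.1/10) + 10^(68.0/10)) = 10·log₁₀(59080000) = 77.7 dB SPL.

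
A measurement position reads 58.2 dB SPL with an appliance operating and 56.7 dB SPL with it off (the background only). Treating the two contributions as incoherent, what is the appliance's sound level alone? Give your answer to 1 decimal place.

52.9 dB SPL

Remove the background by subtracting linear intensities:
L_src = 10·log₁₀(10^(58.2/10) − 10^(56.7/10)) = 10·log₁₀(193000) = 52.9 dB SPL.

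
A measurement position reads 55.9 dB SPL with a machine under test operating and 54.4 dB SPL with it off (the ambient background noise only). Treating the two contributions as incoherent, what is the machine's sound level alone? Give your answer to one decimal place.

Remove the background by subtracting linear intensities:
L_src = 10·log₁₀(10^(55.9/10) − 10^(54.4/10)) = 10·log₁₀(113600) = 50.6 dB SPL.

50.6 dB SPL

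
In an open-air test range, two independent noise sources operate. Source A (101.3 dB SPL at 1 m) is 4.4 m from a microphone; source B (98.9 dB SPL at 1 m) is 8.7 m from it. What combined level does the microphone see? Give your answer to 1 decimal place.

At the listener: L_A = 101.3 − 20·log₁₀(4.4) = 88.43 dB; L_B = 98.9 − 20·log₁₀(8.7) = 80.11 dB.
Combined: 10·log₁₀(10^(88.43/10)+10^(80.11/10)) = 89.0 dB SPL.

89.0 dB SPL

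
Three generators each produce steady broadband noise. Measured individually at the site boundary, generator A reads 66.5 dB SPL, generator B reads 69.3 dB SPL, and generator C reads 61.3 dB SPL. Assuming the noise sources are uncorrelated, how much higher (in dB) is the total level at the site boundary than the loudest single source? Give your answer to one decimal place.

2.3 dB

Uncorrelated sources add in intensity (power), not in dB.
L_total = 10·log₁₀(10^(66.5/10) + 10^(69.3/10) + 10^(61.3/10)) = 71.56 dB SPL.
Excess over the loudest (69.3 dB): 71.56 − 69.3 = 2.3 dB.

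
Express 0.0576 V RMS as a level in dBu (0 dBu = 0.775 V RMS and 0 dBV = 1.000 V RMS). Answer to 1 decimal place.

dBu = 20·log₁₀(V / 0.775 V).
20·log₁₀(0.0576/0.775) = -22.6 dBu.

-22.6 dBu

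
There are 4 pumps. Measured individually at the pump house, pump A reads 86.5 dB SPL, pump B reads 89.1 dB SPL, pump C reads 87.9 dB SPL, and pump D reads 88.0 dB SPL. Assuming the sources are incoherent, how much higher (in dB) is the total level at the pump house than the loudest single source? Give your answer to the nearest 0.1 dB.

Add the sources as powers (linear), then convert back to dB:
L_total = 10·log₁₀(10^(86.5/10) + 10^(89.1/10) + 10^(87.9/10) + 10^(88.0/10)) = 93.99 dB SPL.
Excess over the loudest (89.1 dB): 93.99 − 89.1 = 4.9 dB.

4.9 dB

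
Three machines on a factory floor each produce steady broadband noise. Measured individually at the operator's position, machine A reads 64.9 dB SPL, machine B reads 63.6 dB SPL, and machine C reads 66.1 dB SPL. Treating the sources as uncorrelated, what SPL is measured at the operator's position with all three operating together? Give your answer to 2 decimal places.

69.76 dB SPL

Add the sources as powers (linear), then convert back to dB:
L_total = 10·log₁₀(10^(64.9/10) + 10^(63.6/10) + 10^(66.1/10)) = 10·log₁₀(9455000) = 69.76 dB SPL.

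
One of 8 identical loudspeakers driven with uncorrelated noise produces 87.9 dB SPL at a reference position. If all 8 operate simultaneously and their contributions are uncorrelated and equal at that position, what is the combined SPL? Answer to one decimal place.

96.9 dB SPL

8 equal incoherent sources raise the level by 10·log₁₀(8) = 9.03 dB.
L_total = 87.9 + 9.03 = 96.9 dB SPL.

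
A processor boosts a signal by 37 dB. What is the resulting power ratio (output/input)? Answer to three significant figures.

5010

Power ratio = 10^(dB/10).
10^(37/10) = 10^(3.700) = 5010.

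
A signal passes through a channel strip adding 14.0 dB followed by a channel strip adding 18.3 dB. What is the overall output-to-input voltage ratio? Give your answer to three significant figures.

Net gain = 14.0 + 18.3 = 32.3 dB.
Voltage ratio = 10^(32.3/20) = 41.2.

41.2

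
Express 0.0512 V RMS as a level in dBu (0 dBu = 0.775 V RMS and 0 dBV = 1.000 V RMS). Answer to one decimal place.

dBu = 20·log₁₀(V / 0.775 V).
20·log₁₀(0.0512/0.775) = -23.6 dBu.

-23.6 dBu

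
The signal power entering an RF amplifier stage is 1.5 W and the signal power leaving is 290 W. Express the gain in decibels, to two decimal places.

For a power ratio, dB = 10·log₁₀(P₂/P₁).
10·log₁₀(290/1.5) = 10·log₁₀(193.3) = 22.86 dB.

22.86 dB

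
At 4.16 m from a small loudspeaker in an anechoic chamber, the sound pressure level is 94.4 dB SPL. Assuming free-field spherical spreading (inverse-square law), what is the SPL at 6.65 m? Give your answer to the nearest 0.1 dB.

For a point source in a free field, ΔL = −20·log₁₀(d₂/d₁).
ΔL = −20·log₁₀(6.65/4.16) = -4.07 dB, so L₂ = 94.4 + (-4.07) = 90.3 dB SPL.

90.3 dB SPL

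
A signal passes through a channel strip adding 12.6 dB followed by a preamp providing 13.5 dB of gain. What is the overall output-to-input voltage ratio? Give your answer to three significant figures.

Net gain = 12.6 + 13.5 = 26.1 dB.
Voltage ratio = 10^(26.1/20) = 20.2.

20.2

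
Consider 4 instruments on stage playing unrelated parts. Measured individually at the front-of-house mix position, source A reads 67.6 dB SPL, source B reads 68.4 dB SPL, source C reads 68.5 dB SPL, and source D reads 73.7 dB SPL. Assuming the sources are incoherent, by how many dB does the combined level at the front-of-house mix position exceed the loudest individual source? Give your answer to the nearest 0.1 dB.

2.7 dB

Add the sources as powers (linear), then convert back to dB:
L_total = 10·log₁₀(10^(67.6/10) + 10^(68.4/10) + 10^(68.5/10) + 10^(73.7/10)) = 76.35 dB SPL.
Excess over the loudest (73.7 dB): 76.35 − 73.7 = 2.7 dB.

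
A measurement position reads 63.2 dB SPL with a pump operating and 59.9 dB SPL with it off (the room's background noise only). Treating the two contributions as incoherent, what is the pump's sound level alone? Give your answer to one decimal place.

60.5 dB SPL

Remove the background by subtracting linear intensities:
L_src = 10·log₁₀(10^(63.2/10) − 10^(59.9/10)) = 10·log₁₀(1112000) = 60.5 dB SPL.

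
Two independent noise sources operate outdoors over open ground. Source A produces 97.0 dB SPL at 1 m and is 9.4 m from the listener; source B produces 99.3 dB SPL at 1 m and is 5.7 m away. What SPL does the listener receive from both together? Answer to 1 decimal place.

85.0 dB SPL

At the listener: L_A = 97.0 − 20·log₁₀(9.4) = 77.54 dB; L_B = 99.3 − 20·log₁₀(5.7) = 84.18 dB.
Combined: 10·log₁₀(10^(77.54/10)+10^(84.18/10)) = 85.0 dB SPL.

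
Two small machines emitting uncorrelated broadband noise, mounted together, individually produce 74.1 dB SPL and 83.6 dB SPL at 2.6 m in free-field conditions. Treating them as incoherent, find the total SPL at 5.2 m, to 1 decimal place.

78.0 dB SPL

Combined at 2.6 m: 10·log₁₀(10^(74.1/10)+10^(83.6/10)) = 84.06 dB SPL.
Then apply −20·log₁₀(5.2/2.6) = -6.02 dB → 78.0 dB SPL.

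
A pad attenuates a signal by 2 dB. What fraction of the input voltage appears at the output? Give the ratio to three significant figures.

Voltage ratio = 10^(dB/20).
10^(-2/20) = 10^(-0.1000) = 0.794.

0.794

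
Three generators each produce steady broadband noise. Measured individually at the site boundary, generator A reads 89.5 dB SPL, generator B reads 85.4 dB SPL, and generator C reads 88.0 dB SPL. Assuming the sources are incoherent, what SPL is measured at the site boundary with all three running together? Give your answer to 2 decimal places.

Uncorrelated sources add in intensity (power), not in dB.
L_total = 10·log₁₀(10^(89.5/10) + 10^(85.4/10) + 10^(88.0/10)) = 10·log₁₀(1869000000) = 92.72 dB SPL.

92.72 dB SPL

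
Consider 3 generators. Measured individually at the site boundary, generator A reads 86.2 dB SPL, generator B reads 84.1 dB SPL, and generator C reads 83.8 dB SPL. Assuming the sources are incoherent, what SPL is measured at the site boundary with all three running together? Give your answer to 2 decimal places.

89.61 dB SPL

Add the sources as powers (linear), then convert back to dB:
L_total = 10·log₁₀(10^(86.2/10) + 10^(84.1/10) + 10^(83.8/10)) = 10·log₁₀(913800000) = 89.61 dB SPL.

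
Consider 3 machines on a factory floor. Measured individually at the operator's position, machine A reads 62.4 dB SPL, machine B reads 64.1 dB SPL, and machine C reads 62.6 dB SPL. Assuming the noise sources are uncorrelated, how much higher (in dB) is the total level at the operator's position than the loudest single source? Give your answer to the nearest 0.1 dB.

Add the sources as powers (linear), then convert back to dB:
L_total = 10·log₁₀(10^(62.4/10) + 10^(64.1/10) + 10^(62.6/10)) = 67.87 dB SPL.
Excess over the loudest (64.1 dB): 67.87 − 64.1 = 3.8 dB.

3.8 dB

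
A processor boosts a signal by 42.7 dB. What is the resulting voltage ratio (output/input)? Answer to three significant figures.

136

Voltage ratio = 10^(dB/20).
10^(42.7/20) = 10^(2.135) = 136.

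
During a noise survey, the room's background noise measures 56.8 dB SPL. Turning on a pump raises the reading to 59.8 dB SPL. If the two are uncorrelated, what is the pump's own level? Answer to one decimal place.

56.8 dB SPL

Background correction is a power subtraction:
L_src = 10·log₁₀(10^(59.8/10) − 10^(56.8/10)) = 10·log₁₀(476400) = 56.8 dB SPL.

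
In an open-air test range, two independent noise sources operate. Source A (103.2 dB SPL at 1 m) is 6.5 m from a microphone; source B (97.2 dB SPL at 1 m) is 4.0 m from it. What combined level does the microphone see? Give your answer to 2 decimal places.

89.15 dB SPL

At the listener: L_A = 103.2 − 20·log₁₀(6.5) = 86.942 dB; L_B = 97.2 − 20·log₁₀(4.0) = 85.159 dB.
Combined: 10·log₁₀(10^(86.942/10)+10^(85.159/10)) = 89.15 dB SPL.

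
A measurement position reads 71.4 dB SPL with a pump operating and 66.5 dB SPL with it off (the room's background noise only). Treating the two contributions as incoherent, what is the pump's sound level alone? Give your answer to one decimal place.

69.7 dB SPL

Background correction is a power subtraction:
L_src = 10·log₁₀(10^(71.4/10) − 10^(66.5/10)) = 10·log₁₀(9337000) = 69.7 dB SPL.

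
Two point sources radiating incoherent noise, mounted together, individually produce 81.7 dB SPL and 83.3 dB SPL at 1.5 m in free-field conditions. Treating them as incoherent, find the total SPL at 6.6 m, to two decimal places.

Combined at 1.5 m: 10·log₁₀(10^(81.7/10)+10^(83.3/10)) = 85.584 dB SPL.
Then apply −20·log₁₀(6.6/1.5) = -12.869 dB → 72.71 dB SPL.

72.71 dB SPL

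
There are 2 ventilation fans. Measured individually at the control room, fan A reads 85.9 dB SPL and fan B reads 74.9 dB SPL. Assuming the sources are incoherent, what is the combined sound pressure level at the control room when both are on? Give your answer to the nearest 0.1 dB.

Uncorrelated sources add in intensity (power), not in dB.
L_total = 10·log₁₀(10^(85.9/10) + 10^(74.9/10)) = 10·log₁₀(419900000) = 86.2 dB SPL.

86.2 dB SPL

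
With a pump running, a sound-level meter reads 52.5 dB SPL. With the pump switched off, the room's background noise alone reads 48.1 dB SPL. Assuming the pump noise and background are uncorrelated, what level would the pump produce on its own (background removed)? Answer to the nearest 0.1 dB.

50.5 dB SPL

Remove the background by subtracting linear intensities:
L_src = 10·log₁₀(10^(52.5/10) − 10^(48.1/10)) = 10·log₁₀(113300) = 50.5 dB SPL.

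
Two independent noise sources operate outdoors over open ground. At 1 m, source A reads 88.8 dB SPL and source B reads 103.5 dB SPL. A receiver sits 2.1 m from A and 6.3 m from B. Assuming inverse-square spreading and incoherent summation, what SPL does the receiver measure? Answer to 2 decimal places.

88.67 dB SPL

At the listener: L_A = 88.8 − 20·log₁₀(2.1) = 82.356 dB; L_B = 103.5 − 20·log₁₀(6.3) = 87.513 dB.
Combined: 10·log₁₀(10^(82.356/10)+10^(87.513/10)) = 88.67 dB SPL.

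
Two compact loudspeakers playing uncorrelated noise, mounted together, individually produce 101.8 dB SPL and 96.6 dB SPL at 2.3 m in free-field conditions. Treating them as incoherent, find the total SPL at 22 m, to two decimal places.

Combined at 2.3 m: 10·log₁₀(10^(101.8/10)+10^(96.6/10)) = 102.946 dB SPL.
Then apply −20·log₁₀(22/2.3) = -19.614 dB → 83.33 dB SPL.

83.33 dB SPL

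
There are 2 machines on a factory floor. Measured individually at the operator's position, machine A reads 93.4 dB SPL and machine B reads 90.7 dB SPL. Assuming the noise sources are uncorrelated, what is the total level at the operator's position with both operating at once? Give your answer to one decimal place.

95.3 dB SPL

Incoherent sources sum as intensities:
L_total = 10·log₁₀(10^(93.4/10) + 10^(90.7/10)) = 10·log₁₀(3363000000) = 95.3 dB SPL.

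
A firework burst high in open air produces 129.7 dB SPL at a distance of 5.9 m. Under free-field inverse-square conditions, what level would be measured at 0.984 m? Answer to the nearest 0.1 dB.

145.3 dB SPL

Free-field point source: level drops by 20·log₁₀ of the distance ratio.
ΔL = −20·log₁₀(0.984/5.9) = 15.56 dB, so L₂ = 129.7 + (15.56) = 145.3 dB SPL.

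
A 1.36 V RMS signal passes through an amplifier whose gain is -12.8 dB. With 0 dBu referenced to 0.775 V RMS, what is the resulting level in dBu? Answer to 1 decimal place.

Input level: 20·log₁₀(1.36/0.775) = 4.88 dBu.
Output: 4.88 − 12.8 = -7.9 dBu.

-7.9 dBu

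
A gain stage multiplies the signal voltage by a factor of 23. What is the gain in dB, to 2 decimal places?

Voltage is an amplitude quantity, so gain = 20·log₁₀(V_out/V_in).
20·log₁₀(23) = 27.23 dB.

27.23 dB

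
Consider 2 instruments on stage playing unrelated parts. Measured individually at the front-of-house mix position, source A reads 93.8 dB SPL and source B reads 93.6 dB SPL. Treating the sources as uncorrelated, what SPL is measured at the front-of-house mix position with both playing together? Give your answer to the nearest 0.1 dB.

96.7 dB SPL

Add the sources as powers (linear), then convert back to dB:
L_total = 10·log₁₀(10^(93.8/10) + 10^(93.6/10)) = 10·log₁₀(4690000000) = 96.7 dB SPL.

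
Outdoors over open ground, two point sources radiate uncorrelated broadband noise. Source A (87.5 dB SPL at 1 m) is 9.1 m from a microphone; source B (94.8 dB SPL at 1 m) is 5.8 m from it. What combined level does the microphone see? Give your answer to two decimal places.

At the listener: L_A = 87.5 − 20·log₁₀(9.1) = 68.319 dB; L_B = 94.8 − 20·log₁₀(5.8) = 79.531 dB.
Combined: 10·log₁₀(10^(68.319/10)+10^(79.531/10)) = 79.85 dB SPL.

79.85 dB SPL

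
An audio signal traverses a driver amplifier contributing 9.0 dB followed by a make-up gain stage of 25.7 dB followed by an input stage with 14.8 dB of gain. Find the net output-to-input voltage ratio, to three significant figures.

Net gain = 9.0 + 25.7 + 14.8 = 49.5 dB.
Voltage ratio = 10^(49.5/20) = 299.

299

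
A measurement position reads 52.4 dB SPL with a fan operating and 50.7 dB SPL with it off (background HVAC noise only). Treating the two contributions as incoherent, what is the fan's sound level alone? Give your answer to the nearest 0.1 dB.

Background correction is a power subtraction:
L_src = 10·log₁₀(10^(52.4/10) − 10^(50.7/10)) = 10·log₁₀(56290) = 47.5 dB SPL.

47.5 dB SPL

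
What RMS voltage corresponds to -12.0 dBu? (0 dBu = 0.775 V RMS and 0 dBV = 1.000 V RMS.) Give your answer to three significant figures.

0.195 V

V = 0.775 V × 10^(-12.0/20).
= 0.775 × 0.2512 = 0.195 V.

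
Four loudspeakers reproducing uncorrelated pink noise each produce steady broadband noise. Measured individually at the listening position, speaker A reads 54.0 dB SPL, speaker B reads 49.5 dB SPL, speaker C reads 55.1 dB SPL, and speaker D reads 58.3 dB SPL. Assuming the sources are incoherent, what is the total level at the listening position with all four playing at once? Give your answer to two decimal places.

Add the sources as powers (linear), then convert back to dB:
L_total = 10·log₁₀(10^(54.0/10) + 10^(49.5/10) + 10^(55.1/10) + 10^(58.3/10)) = 10·log₁₀(1340000) = 61.27 dB SPL.

61.27 dB SPL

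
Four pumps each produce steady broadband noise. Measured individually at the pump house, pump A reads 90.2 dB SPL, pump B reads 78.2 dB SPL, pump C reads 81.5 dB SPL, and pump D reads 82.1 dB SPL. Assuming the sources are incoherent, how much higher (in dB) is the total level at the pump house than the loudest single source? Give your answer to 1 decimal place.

Add the sources as powers (linear), then convert back to dB:
L_total = 10·log₁₀(10^(90.2/10) + 10^(78.2/10) + 10^(81.5/10) + 10^(82.1/10)) = 91.51 dB SPL.
Excess over the loudest (90.2 dB): 91.51 − 90.2 = 1.3 dB.

1.3 dB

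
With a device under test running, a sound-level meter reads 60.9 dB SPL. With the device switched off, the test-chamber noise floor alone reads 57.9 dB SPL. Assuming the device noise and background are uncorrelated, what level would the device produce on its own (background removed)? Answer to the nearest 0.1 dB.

Remove the background by subtracting linear intensities:
L_src = 10·log₁₀(10^(60.9/10) − 10^(57.9/10)) = 10·log₁₀(613700) = 57.9 dB SPL.

57.9 dB SPL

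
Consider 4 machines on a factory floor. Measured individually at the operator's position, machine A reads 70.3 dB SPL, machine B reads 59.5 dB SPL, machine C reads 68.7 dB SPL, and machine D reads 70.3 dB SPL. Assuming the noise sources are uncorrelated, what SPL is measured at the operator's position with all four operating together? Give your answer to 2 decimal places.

74.73 dB SPL

Uncorrelated sources add in intensity (power), not in dB.
L_total = 10·log₁₀(10^(70.3/10) + 10^(59.5/10) + 10^(68.7/10) + 10^(70.3/10)) = 10·log₁₀(29730000) = 74.73 dB SPL.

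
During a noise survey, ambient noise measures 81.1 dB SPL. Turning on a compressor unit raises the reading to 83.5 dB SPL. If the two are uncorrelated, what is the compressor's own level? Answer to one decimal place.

Background correction is a power subtraction:
L_src = 10·log₁₀(10^(83.5/10) − 10^(81.1/10)) = 10·log₁₀(95050000) = 79.8 dB SPL.

79.8 dB SPL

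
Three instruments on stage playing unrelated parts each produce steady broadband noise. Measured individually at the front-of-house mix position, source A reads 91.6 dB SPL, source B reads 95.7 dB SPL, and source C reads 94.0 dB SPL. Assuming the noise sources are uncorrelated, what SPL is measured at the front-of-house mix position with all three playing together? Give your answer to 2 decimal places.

Add the sources as powers (linear), then convert back to dB:
L_total = 10·log₁₀(10^(91.6/10) + 10^(95.7/10) + 10^(94.0/10)) = 10·log₁₀(7673000000) = 98.85 dB SPL.

98.85 dB SPL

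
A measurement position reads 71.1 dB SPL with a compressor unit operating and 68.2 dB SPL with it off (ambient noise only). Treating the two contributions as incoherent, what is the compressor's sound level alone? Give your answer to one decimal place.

Background correction is a power subtraction:
L_src = 10·log₁₀(10^(71.1/10) − 10^(68.2/10)) = 10·log₁₀(6276000) = 68.0 dB SPL.

68.0 dB SPL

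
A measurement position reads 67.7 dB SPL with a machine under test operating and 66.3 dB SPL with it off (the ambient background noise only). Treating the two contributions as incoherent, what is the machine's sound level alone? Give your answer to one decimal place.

62.1 dB SPL

Background correction is a power subtraction:
L_src = 10·log₁₀(10^(67.7/10) − 10^(66.3/10)) = 10·log₁₀(1623000) = 62.1 dB SPL.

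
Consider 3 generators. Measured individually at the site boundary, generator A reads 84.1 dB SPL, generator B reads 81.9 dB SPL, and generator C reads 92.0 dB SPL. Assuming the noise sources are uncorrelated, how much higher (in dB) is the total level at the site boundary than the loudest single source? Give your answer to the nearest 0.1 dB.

Uncorrelated sources add in intensity (power), not in dB.
L_total = 10·log₁₀(10^(84.1/10) + 10^(81.9/10) + 10^(92.0/10)) = 93.00 dB SPL.
Excess over the loudest (92.0 dB): 93.00 − 92.0 = 1.0 dB.

1.0 dB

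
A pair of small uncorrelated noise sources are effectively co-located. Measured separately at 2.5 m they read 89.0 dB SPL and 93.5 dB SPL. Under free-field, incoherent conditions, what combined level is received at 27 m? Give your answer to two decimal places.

74.15 dB SPL

Combined at 2.5 m: 10·log₁₀(10^(89.0/10)+10^(93.5/10)) = 94.819 dB SPL.
Then apply −20·log₁₀(27/2.5) = -20.668 dB → 74.15 dB SPL.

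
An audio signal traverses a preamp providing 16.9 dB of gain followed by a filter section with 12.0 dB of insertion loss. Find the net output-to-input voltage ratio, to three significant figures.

1.76

Net gain = 16.9 + (−12.0) = 4.9 dB.
Voltage ratio = 10^(4.9/20) = 1.76.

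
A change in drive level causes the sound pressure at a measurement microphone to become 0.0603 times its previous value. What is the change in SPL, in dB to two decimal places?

SPL change from a pressure ratio uses the 20·log₁₀ form:
20·log₁₀(0.0603) = -24.39 dB.

-24.39 dB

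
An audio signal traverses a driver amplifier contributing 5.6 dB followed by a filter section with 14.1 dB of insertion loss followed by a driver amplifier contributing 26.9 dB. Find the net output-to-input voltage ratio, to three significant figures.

8.32

Net gain = 5.6 + (−14.1) + 26.9 = 18.4 dB.
Voltage ratio = 10^(18.4/20) = 8.32.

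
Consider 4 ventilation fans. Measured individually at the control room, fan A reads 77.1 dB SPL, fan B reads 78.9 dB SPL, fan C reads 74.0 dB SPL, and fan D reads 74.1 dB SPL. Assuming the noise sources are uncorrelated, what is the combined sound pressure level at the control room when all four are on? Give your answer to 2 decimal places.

Add the sources as powers (linear), then convert back to dB:
L_total = 10·log₁₀(10^(77.1/10) + 10^(78.9/10) + 10^(74.0/10) + 10^(74.1/10)) = 10·log₁₀(179700000) = 82.55 dB SPL.

82.55 dB SPL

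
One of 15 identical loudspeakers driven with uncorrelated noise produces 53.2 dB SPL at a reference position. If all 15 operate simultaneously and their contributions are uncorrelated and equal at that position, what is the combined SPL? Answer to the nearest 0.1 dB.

65.0 dB SPL

15 equal incoherent sources raise the level by 10·log₁₀(15) = 11.76 dB.
L_total = 53.2 + 11.76 = 65.0 dB SPL.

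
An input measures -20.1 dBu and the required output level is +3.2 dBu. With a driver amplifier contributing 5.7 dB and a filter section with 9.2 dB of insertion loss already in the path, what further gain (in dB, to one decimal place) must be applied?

The required make-up gain is the shortfall in the dB sum.
G = +3.2 − (-20.1) − 5.7 + 9.2 = 26.8 dB.

26.8 dB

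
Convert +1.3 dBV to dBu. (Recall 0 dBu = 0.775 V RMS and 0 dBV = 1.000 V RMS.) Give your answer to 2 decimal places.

+3.51 dBu

The offset between the scales is 20·log₁₀(0.775/1.000) = −2.214 dB.
So dBu = +1.3 + 2.214 = +3.51 dBu.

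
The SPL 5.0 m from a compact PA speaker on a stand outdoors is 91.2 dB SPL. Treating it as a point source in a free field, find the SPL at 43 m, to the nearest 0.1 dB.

Inverse-square spreading gives ΔL = −20·log₁₀(d₂/d₁).
ΔL = −20·log₁₀(43/5.0) = -18.69 dB, so L₂ = 91.2 + (-18.69) = 72.5 dB SPL.

72.5 dB SPL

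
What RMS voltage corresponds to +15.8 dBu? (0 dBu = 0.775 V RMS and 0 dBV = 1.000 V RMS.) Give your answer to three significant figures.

V = 0.775 V × 10^(+15.8/20).
= 0.775 × 6.166 = 4.78 V.

4.78 V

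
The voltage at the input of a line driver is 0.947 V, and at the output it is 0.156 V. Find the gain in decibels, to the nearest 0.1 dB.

-15.7 dB

For a voltage ratio, dB = 20·log₁₀(V₂/V₁).
20·log₁₀(0.156/0.947) = 20·log₁₀(0.1647) = -15.7 dB.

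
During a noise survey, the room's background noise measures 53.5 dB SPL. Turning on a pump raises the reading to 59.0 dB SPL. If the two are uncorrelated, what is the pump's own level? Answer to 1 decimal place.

Background correction is a power subtraction:
L_src = 10·log₁₀(10^(59.0/10) − 10^(53.5/10)) = 10·log₁₀(570500) = 57.6 dB SPL.

57.6 dB SPL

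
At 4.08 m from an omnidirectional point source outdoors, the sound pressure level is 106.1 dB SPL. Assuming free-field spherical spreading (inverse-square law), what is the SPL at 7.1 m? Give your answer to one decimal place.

Inverse-square spreading gives ΔL = −20·log₁₀(d₂/d₁).
ΔL = −20·log₁₀(7.1/4.08) = -4.81 dB, so L₂ = 106.1 + (-4.81) = 101.3 dB SPL.

101.3 dB SPL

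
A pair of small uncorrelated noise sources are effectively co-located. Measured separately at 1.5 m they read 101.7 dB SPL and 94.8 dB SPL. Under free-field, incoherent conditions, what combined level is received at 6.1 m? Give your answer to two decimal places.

Combined at 1.5 m: 10·log₁₀(10^(101.7/10)+10^(94.8/10)) = 102.507 dB SPL.
Then apply −20·log₁₀(6.1/1.5) = -12.185 dB → 90.32 dB SPL.

90.32 dB SPL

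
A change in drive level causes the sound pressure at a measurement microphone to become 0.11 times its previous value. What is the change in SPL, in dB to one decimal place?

Sound pressure is an amplitude quantity: ΔL = 20·log₁₀(p₂/p₁).
20·log₁₀(0.11) = -19.2 dB.

-19.2 dB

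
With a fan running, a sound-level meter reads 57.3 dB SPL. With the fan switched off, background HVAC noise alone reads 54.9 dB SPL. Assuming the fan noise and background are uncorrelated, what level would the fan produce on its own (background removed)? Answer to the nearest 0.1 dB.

53.6 dB SPL

Background correction is a power subtraction:
L_src = 10·log₁₀(10^(57.3/10) − 10^(54.9/10)) = 10·log₁₀(228000) = 53.6 dB SPL.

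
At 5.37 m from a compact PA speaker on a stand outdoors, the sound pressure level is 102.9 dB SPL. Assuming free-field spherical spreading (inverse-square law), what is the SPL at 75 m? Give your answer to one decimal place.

80.0 dB SPL

Inverse-square spreading gives ΔL = −20·log₁₀(d₂/d₁).
ΔL = −20·log₁₀(75/5.37) = -22.90 dB, so L₂ = 102.9 + (-22.90) = 80.0 dB SPL.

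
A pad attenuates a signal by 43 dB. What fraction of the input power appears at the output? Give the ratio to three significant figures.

0.0000501

Power ratio = 10^(dB/10).
10^(-43/10) = 10^(-4.300) = 0.0000501.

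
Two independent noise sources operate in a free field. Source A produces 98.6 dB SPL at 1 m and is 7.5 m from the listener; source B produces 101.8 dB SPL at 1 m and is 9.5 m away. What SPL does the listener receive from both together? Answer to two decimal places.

84.72 dB SPL

At the listener: L_A = 98.6 − 20·log₁₀(7.5) = 81.099 dB; L_B = 101.8 − 20·log₁₀(9.5) = 82.246 dB.
Combined: 10·log₁₀(10^(81.099/10)+10^(82.246/10)) = 84.72 dB SPL.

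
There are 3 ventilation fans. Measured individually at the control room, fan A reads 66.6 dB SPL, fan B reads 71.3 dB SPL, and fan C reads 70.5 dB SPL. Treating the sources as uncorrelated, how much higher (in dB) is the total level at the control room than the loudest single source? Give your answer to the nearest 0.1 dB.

Add the sources as powers (linear), then convert back to dB:
L_total = 10·log₁₀(10^(66.6/10) + 10^(71.3/10) + 10^(70.5/10)) = 74.67 dB SPL.
Excess over the loudest (71.3 dB): 74.67 − 71.3 = 3.4 dB.

3.4 dB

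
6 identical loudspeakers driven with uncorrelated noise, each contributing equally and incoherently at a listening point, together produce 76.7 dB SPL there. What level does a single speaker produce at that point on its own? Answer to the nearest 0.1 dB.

68.9 dB SPL

6 equal incoherent sources add 10·log₁₀(6) = 7.78 dB over one source.
L_one = 76.7 − 7.78 = 68.9 dB SPL.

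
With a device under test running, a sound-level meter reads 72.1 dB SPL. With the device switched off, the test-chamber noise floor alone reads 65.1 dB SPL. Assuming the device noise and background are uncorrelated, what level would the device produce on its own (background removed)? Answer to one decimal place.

71.1 dB SPL

Background correction is a power subtraction:
L_src = 10·log₁₀(10^(72.1/10) − 10^(65.1/10)) = 10·log₁₀(12980000) = 71.1 dB SPL.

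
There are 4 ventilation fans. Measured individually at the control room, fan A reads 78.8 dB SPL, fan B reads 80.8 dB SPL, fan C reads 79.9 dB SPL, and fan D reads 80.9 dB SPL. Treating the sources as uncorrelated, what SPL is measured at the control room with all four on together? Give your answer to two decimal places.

Add the sources as powers (linear), then convert back to dB:
L_total = 10·log₁₀(10^(78.8/10) + 10^(80.8/10) + 10^(79.9/10) + 10^(80.9/10)) = 10·log₁₀(416800000) = 86.20 dB SPL.

86.20 dB SPL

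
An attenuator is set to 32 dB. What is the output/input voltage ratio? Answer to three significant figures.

Voltage ratio = 10^(dB/20).
10^(-32/20) = 10^(-1.600) = 0.0251.

0.0251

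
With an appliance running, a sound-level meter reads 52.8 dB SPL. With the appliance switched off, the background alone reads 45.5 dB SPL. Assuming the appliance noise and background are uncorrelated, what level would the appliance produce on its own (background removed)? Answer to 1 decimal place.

51.9 dB SPL

Remove the background by subtracting linear intensities:
L_src = 10·log₁₀(10^(52.8/10) − 10^(45.5/10)) = 10·log₁₀(155100) = 51.9 dB SPL.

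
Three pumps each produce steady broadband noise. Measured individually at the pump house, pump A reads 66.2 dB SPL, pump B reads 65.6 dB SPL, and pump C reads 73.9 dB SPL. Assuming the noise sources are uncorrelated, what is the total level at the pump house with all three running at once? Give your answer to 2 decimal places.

75.10 dB SPL

Uncorrelated sources add in intensity (power), not in dB.
L_total = 10·log₁₀(10^(66.2/10) + 10^(65.6/10) + 10^(73.9/10)) = 10·log₁₀(32350000) = 75.10 dB SPL.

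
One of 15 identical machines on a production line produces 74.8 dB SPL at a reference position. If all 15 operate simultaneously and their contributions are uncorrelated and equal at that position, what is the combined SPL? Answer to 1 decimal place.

86.6 dB SPL

15 equal incoherent sources raise the level by 10·log₁₀(15) = 11.76 dB.
L_total = 74.8 + 11.76 = 86.6 dB SPL.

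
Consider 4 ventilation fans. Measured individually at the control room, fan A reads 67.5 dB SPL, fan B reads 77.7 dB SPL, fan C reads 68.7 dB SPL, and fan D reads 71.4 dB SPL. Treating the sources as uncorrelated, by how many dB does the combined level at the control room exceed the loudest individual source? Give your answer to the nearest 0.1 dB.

1.6 dB

Incoherent sources sum as intensities:
L_total = 10·log₁₀(10^(67.5/10) + 10^(77.7/10) + 10^(68.7/10) + 10^(71.4/10)) = 79.33 dB SPL.
Excess over the loudest (77.7 dB): 79.33 − 77.7 = 1.6 dB.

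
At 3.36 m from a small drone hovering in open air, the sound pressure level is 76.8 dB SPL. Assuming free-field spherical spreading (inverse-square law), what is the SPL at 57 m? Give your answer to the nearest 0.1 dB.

52.2 dB SPL

For a point source in a free field, ΔL = −20·log₁₀(d₂/d₁).
ΔL = −20·log₁₀(57/3.36) = -24.59 dB, so L₂ = 76.8 + (-24.59) = 52.2 dB SPL.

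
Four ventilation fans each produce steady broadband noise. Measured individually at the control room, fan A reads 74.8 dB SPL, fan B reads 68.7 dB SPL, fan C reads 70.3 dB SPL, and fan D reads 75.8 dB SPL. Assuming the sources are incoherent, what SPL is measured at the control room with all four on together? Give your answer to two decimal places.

79.36 dB SPL

Uncorrelated sources add in intensity (power), not in dB.
L_total = 10·log₁₀(10^(74.8/10) + 10^(68.7/10) + 10^(70.3/10) + 10^(75.8/10)) = 10·log₁₀(86350000) = 79.36 dB SPL.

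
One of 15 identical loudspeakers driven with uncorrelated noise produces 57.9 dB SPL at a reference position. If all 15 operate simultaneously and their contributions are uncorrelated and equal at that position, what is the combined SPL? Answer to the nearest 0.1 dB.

69.7 dB SPL

15 equal incoherent sources raise the level by 10·log₁₀(15) = 11.76 dB.
L_total = 57.9 + 11.76 = 69.7 dB SPL.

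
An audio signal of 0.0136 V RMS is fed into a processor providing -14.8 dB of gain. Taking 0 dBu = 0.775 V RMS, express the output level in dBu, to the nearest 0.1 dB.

Input level: 20·log₁₀(0.0136/0.775) = -35.12 dBu.
Output: -35.12 − 14.8 = -49.9 dBu.

-49.9 dBu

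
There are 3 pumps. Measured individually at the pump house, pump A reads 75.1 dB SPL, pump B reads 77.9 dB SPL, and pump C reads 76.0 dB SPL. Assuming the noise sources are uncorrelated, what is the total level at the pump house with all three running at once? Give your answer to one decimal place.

81.3 dB SPL

Uncorrelated sources add in intensity (power), not in dB.
L_total = 10·log₁₀(10^(75.1/10) + 10^(77.9/10) + 10^(76.0/10)) = 10·log₁₀(133800000) = 81.3 dB SPL.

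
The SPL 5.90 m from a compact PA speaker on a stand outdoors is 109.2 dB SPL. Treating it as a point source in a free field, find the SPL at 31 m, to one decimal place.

94.8 dB SPL

Free-field point source: level drops by 20·log₁₀ of the distance ratio.
ΔL = −20·log₁₀(31/5.90) = -14.41 dB, so L₂ = 109.2 + (-14.41) = 94.8 dB SPL.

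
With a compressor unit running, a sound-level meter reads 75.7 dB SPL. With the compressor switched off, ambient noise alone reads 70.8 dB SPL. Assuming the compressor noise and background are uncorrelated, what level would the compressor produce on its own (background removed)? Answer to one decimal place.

Subtract intensities: L_src = 10·log₁₀(10^(L_total/10) − 10^(L_bg/10)).
L_src = 10·log₁₀(10^(75.7/10) − 10^(70.8/10)) = 10·log₁₀(25130000) = 74.0 dB SPL.

74.0 dB SPL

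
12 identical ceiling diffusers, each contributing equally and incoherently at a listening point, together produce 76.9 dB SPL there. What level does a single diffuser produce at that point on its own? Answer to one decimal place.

66.1 dB SPL

12 equal incoherent sources add 10·log₁₀(12) = 10.79 dB over one source.
L_one = 76.9 − 10.79 = 66.1 dB SPL.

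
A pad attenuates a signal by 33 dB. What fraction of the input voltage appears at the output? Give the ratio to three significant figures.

0.0224

Voltage ratio = 10^(dB/20).
10^(-33/20) = 10^(-1.650) = 0.0224.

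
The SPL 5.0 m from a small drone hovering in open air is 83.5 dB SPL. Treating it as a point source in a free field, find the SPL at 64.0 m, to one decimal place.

Inverse-square spreading gives ΔL = −20·log₁₀(d₂/d₁).
ΔL = −20·log₁₀(64.0/5.0) = -22.14 dB, so L₂ = 83.5 + (-22.14) = 61.4 dB SPL.

61.4 dB SPL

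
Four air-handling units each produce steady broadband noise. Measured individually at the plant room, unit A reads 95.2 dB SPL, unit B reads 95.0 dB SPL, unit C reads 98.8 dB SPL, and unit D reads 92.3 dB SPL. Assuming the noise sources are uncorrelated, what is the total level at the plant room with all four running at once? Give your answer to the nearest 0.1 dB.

102.0 dB SPL

Incoherent sources sum as intensities:
L_total = 10·log₁₀(10^(95.2/10) + 10^(95.0/10) + 10^(98.8/10) + 10^(92.3/10)) = 10·log₁₀(15758000000) = 102.0 dB SPL.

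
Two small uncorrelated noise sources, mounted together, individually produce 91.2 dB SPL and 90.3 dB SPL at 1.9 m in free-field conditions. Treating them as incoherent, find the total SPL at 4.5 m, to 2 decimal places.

86.29 dB SPL

Combined at 1.9 m: 10·log₁₀(10^(91.2/10)+10^(90.3/10)) = 93.784 dB SPL.
Then apply −20·log₁₀(4.5/1.9) = -7.489 dB → 86.29 dB SPL.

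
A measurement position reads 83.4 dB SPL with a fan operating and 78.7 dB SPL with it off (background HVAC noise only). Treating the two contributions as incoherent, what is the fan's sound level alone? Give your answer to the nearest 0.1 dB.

Subtract intensities: L_src = 10·log₁₀(10^(L_total/10) − 10^(L_bg/10)).
L_src = 10·log₁₀(10^(83.4/10) − 10^(78.7/10)) = 10·log₁₀(144600000) = 81.6 dB SPL.

81.6 dB SPL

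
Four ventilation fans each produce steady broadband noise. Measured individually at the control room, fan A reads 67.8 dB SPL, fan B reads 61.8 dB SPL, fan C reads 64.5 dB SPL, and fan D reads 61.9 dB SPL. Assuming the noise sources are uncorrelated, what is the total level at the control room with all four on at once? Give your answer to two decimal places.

Uncorrelated sources add in intensity (power), not in dB.
L_total = 10·log₁₀(10^(67.8/10) + 10^(61.8/10) + 10^(64.5/10) + 10^(61.9/10)) = 10·log₁₀(11910000) = 70.76 dB SPL.

70.76 dB SPL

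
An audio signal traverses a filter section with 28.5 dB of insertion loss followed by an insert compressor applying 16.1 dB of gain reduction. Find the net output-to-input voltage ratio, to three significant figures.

Net gain = (−28.5) + (−16.1) = -44.6 dB.
Voltage ratio = 10^(-44.6/20) = 0.00589.

0.00589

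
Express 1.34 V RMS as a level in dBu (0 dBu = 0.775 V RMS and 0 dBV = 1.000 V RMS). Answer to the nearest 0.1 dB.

dBu = 20·log₁₀(V / 0.775 V).
20·log₁₀(1.34/0.775) = +4.8 dBu.

+4.8 dBu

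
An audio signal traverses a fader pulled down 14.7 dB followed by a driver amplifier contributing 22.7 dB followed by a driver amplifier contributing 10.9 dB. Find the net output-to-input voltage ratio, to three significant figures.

Net gain = (−14.7) + 22.7 + 10.9 = 18.9 dB.
Voltage ratio = 10^(18.9/20) = 8.81.

8.81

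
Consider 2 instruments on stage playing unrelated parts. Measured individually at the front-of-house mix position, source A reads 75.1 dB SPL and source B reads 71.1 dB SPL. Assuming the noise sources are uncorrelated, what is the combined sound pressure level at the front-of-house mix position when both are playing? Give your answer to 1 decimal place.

76.6 dB SPL

Uncorrelated sources add in intensity (power), not in dB.
L_total = 10·log₁₀(10^(75.1/10) + 10^(71.1/10)) = 10·log₁₀(45240000) = 76.6 dB SPL.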